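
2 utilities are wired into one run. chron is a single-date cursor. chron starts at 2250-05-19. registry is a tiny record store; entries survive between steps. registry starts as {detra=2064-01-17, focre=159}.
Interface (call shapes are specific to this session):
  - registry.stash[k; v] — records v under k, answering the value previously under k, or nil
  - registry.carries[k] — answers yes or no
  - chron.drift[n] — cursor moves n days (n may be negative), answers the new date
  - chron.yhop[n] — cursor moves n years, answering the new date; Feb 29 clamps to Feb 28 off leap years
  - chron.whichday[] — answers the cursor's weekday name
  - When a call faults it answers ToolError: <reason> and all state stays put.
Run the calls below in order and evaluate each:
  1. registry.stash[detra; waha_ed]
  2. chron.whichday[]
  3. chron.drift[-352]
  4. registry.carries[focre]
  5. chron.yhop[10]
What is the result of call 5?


==> registry.stash(k=detra, v=waha_ed)
<== 2064-01-17
==> chron.whichday()
<== Sunday
==> chron.drift(n=-352)
<== 2249-06-01
==> registry.carries(k=focre)
<== yes
==> chron.yhop(n=10)
<== 2259-06-01

Answer: 2259-06-01


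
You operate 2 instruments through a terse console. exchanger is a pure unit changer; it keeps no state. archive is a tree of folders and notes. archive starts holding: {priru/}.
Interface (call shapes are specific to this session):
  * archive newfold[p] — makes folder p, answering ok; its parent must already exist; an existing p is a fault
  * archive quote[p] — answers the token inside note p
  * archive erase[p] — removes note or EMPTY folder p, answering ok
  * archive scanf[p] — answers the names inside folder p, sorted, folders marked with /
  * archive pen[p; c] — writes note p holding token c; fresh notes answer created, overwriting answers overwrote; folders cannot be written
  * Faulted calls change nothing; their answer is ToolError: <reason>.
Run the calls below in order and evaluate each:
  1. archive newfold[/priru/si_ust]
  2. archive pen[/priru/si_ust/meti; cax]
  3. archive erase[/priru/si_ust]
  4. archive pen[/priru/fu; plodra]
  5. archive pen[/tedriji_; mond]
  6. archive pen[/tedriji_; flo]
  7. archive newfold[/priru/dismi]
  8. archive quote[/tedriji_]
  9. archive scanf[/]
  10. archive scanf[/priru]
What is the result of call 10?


Answer: [dismi/, fu, si_ust/]

Derivation:
[in] archive newfold p='/priru/si_ust'
= ok
[in] archive pen p='/priru/si_ust/meti' c='cax'
= created
[in] archive erase p='/priru/si_ust'
= ToolError: not empty
[in] archive pen p='/priru/fu' c='plodra'
= created
[in] archive pen p='/tedriji_' c='mond'
= created
[in] archive pen p='/tedriji_' c='flo'
= overwrote
[in] archive newfold p='/priru/dismi'
= ok
[in] archive quote p='/tedriji_'
= flo
[in] archive scanf p='/'
= [priru/, tedriji_]
[in] archive scanf p='/priru'
= [dismi/, fu, si_ust/]


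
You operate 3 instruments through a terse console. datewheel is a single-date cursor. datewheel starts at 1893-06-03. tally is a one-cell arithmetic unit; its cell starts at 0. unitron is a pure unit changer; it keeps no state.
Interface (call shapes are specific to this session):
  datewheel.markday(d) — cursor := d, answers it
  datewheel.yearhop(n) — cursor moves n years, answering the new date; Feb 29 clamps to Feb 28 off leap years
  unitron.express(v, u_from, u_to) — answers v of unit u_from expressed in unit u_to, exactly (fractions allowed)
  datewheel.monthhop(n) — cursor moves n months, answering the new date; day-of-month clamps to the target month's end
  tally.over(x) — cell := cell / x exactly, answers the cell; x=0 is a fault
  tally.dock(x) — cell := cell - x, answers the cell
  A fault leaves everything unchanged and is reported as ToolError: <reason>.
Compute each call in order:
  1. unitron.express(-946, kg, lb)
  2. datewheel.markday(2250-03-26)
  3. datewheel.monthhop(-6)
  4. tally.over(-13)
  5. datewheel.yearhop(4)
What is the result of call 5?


-> unitron.express(v→-946, u_from→kg, u_to→lb)
<- -8600000000/4123567
-> datewheel.markday(d→2250-03-26)
<- 2250-03-26
-> datewheel.monthhop(n→-6)
<- 2249-09-26
-> tally.over(x→-13)
<- 0
-> datewheel.yearhop(n→4)
<- 2253-09-26

Answer: 2253-09-26


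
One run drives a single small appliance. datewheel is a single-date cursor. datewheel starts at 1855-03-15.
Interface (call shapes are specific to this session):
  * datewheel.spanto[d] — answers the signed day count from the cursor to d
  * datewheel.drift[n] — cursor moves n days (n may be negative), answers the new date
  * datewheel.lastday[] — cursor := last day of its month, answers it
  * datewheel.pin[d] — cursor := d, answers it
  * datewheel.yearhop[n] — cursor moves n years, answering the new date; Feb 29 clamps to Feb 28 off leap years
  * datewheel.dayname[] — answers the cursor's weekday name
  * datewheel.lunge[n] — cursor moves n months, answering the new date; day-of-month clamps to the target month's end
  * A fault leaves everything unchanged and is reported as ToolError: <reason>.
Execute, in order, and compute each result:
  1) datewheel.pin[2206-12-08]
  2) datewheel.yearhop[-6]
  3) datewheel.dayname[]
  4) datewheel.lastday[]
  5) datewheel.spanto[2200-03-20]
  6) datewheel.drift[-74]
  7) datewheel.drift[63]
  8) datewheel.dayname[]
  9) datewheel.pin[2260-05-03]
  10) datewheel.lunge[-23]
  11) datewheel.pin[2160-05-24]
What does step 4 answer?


$ datewheel.pin d='2206-12-08'
  2206-12-08
$ datewheel.yearhop n='-6'
  2200-12-08
$ datewheel.dayname
  Monday
$ datewheel.lastday
  2200-12-31
$ datewheel.spanto d='2200-03-20'
  -286
$ datewheel.drift n='-74'
  2200-10-18
$ datewheel.drift n='63'
  2200-12-20
$ datewheel.dayname
  Saturday
$ datewheel.pin d='2260-05-03'
  2260-05-03
$ datewheel.lunge n='-23'
  2258-06-03
$ datewheel.pin d='2160-05-24'
  2160-05-24

Answer: 2200-12-31


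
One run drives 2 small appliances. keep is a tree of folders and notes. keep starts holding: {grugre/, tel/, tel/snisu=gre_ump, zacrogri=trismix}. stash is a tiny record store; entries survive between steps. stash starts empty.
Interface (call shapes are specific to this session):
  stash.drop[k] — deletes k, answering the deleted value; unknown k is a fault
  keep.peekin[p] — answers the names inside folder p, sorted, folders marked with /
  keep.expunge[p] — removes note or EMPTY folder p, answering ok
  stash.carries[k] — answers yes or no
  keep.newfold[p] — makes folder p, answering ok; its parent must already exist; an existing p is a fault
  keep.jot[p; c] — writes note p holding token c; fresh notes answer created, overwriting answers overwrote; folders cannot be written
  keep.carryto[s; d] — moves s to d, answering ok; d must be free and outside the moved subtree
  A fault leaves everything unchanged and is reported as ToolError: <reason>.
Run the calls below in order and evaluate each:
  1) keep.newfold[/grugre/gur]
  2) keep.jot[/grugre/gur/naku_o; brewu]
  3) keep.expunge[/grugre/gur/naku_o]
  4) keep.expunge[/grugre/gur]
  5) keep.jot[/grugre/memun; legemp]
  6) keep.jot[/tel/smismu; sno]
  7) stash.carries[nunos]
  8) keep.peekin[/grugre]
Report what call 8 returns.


Answer: [memun]

Derivation:
I use newfold with p→/grugre/gur: ok.
I try jot with p→/grugre/gur/naku_o, c→brewu, which returns created.
I invoke expunge with p→/grugre/gur/naku_o, and observe ok.
I try expunge with p→/grugre/gur, giving ok.
I run jot with p→/grugre/memun, c→legemp, which returns created.
I try jot with p→/tel/smismu, c→sno, — result: created.
Using carries with k→nunos, yielding no.
Next I call peekin with p→/grugre, → [memun].


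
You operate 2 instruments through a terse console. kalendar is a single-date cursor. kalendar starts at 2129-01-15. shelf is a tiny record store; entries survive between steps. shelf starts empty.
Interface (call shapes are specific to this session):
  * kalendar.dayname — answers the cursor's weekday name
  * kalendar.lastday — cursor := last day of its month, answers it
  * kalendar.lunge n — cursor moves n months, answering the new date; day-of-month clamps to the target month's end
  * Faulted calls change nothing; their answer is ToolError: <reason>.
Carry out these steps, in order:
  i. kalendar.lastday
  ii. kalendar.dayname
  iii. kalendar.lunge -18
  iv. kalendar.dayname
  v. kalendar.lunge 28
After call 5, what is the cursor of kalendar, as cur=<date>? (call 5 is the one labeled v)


Answer: cur=2129-11-30

Derivation:
Next I call kalendar.lastday, and observe 2129-01-31.
I try kalendar.dayname, and get Monday.
Then kalendar.lunge with n→-18, and get 2127-07-31.
Next I call kalendar.dayname, which returns Thursday.
Now I run kalendar.lunge with n→28, — result: 2129-11-30.


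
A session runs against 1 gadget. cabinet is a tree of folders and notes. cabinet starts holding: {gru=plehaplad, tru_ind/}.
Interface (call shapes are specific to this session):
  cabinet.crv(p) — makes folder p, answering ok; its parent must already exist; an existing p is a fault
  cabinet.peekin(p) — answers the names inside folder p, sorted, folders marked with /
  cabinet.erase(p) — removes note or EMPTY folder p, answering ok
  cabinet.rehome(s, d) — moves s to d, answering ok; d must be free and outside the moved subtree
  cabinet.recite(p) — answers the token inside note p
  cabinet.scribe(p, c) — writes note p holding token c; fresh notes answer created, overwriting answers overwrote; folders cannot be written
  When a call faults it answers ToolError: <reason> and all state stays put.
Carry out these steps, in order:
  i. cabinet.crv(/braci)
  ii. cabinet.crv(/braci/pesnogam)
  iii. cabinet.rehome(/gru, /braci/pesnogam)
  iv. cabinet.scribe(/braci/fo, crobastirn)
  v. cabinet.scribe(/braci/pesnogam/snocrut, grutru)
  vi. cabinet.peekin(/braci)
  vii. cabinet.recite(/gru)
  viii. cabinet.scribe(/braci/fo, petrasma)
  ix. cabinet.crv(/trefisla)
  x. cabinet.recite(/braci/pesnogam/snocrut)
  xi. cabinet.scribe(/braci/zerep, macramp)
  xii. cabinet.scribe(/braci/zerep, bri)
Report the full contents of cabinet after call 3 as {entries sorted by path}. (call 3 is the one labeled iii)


Answer: {braci/, braci/pesnogam/, gru=plehaplad, tru_ind/}

Derivation:
;; crv(p: /braci) : ok
;; crv(p: /braci/pesnogam) : ok
;; rehome(s: /gru, d: /braci/pesnogam) : ToolError: exists
;; scribe(p: /braci/fo, c: crobastirn) : created
;; scribe(p: /braci/pesnogam/snocrut, c: grutru) : created
;; peekin(p: /braci) : [fo, pesnogam/]
;; recite(p: /gru) : plehaplad
;; scribe(p: /braci/fo, c: petrasma) : overwrote
;; crv(p: /trefisla) : ok
;; recite(p: /braci/pesnogam/snocrut) : grutru
;; scribe(p: /braci/zerep, c: macramp) : created
;; scribe(p: /braci/zerep, c: bri) : overwrote


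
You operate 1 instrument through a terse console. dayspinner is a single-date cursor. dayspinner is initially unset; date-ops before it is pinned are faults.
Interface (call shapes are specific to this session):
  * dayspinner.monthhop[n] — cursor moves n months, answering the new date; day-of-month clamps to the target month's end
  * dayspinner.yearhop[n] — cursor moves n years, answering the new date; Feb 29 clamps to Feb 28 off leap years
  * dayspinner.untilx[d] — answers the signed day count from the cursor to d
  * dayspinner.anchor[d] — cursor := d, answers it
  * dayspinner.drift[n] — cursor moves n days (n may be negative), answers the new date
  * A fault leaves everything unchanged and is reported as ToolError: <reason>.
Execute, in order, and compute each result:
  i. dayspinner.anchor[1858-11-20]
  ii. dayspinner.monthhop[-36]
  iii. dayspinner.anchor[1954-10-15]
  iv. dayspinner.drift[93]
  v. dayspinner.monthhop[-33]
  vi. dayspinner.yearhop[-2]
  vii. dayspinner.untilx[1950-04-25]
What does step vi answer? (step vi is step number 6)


Answer: 1950-04-16

Derivation:
! 1. dayspinner.anchor(d='1858-11-20') : 1858-11-20
! 2. dayspinner.monthhop(n='-36') : 1855-11-20
! 3. dayspinner.anchor(d='1954-10-15') : 1954-10-15
! 4. dayspinner.drift(n='93') : 1955-01-16
! 5. dayspinner.monthhop(n='-33') : 1952-04-16
! 6. dayspinner.yearhop(n='-2') : 1950-04-16
! 7. dayspinner.untilx(d='1950-04-25') : 9


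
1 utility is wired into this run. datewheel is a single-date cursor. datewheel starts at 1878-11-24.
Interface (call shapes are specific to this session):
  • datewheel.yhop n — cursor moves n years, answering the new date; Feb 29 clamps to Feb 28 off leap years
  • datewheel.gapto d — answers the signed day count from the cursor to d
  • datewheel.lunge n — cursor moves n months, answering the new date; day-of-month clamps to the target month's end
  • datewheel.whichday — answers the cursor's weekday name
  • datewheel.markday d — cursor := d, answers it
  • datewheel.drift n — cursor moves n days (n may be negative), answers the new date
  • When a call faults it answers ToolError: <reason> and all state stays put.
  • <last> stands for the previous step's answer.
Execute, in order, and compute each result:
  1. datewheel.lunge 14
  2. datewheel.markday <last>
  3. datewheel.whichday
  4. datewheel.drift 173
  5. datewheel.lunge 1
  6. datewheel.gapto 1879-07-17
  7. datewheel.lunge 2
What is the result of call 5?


CALL datewheel.lunge[n=14]
RET  1880-01-24
CALL datewheel.markday[d=<last>]
RET  1880-01-24
CALL datewheel.whichday[]
RET  Saturday
CALL datewheel.drift[n=173]
RET  1880-07-15
CALL datewheel.lunge[n=1]
RET  1880-08-15
CALL datewheel.gapto[d=1879-07-17]
RET  -395
CALL datewheel.lunge[n=2]
RET  1880-10-15

Answer: 1880-08-15


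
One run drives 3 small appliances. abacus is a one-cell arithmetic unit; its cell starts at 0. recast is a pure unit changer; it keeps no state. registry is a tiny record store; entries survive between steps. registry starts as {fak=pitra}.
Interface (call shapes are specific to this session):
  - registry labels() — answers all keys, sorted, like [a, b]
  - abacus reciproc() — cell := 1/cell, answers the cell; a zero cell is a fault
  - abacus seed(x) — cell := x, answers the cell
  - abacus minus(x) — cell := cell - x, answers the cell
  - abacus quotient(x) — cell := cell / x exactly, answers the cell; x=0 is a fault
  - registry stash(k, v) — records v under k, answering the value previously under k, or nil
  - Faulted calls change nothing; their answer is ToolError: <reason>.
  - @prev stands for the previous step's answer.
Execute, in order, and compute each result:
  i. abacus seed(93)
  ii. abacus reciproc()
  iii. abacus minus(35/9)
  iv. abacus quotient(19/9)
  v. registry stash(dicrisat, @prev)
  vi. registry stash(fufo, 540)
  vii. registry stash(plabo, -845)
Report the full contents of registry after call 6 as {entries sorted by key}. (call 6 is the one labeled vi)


Answer: {dicrisat=-1082/589, fak=pitra, fufo=540}

Derivation:
[in] abacus seed x='93'
:: 93
[in] abacus reciproc
:: 1/93
[in] abacus minus x='35/9'
:: -1082/279
[in] abacus quotient x='19/9'
:: -1082/589
[in] registry stash k='dicrisat' v='@prev'
:: nil
[in] registry stash k='fufo' v='540'
:: nil
[in] registry stash k='plabo' v='-845'
:: nil


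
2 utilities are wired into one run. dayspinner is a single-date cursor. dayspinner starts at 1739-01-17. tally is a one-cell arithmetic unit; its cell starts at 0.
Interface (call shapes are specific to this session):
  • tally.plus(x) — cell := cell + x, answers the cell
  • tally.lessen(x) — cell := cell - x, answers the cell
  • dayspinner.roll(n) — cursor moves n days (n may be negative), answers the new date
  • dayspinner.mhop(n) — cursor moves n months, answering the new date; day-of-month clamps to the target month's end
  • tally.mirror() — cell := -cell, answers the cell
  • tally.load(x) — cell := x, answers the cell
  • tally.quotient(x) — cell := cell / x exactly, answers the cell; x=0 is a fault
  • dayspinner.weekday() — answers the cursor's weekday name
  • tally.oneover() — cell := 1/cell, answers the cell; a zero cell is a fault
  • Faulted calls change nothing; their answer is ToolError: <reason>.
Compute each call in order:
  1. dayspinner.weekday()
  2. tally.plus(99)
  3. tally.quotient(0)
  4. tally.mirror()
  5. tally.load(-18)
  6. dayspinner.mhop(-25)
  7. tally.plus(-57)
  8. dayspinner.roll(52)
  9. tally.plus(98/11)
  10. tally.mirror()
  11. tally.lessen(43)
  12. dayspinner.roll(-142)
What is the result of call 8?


CALL weekday[]
RET  Saturday
CALL plus[x=99]
RET  99
CALL quotient[x=0]
RET  ToolError: division by zero
CALL mirror[]
RET  -99
CALL load[x=-18]
RET  -18
CALL mhop[n=-25]
RET  1736-12-17
CALL plus[x=-57]
RET  -75
CALL roll[n=52]
RET  1737-02-07
CALL plus[x=98/11]
RET  -727/11
CALL mirror[]
RET  727/11
CALL lessen[x=43]
RET  254/11
CALL roll[n=-142]
RET  1736-09-18

Answer: 1737-02-07


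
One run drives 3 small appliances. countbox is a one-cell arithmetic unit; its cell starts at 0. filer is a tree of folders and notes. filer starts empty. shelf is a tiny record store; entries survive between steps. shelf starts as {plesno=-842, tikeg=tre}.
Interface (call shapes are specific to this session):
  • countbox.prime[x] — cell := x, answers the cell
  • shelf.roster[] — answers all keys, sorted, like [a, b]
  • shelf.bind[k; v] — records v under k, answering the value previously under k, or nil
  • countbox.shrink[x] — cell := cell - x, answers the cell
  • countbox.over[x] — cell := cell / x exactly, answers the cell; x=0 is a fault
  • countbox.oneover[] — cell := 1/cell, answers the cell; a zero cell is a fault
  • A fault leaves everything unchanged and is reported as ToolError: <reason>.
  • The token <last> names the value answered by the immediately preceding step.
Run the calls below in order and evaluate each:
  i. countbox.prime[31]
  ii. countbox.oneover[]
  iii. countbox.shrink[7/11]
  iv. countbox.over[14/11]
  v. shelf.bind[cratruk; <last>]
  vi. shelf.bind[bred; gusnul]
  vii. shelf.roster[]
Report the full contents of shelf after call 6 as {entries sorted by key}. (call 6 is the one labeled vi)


Act: countbox.prime[31]
Obs: 31
Act: countbox.oneover[]
Obs: 1/31
Act: countbox.shrink[7/11]
Obs: -206/341
Act: countbox.over[14/11]
Obs: -103/217
Act: shelf.bind[cratruk; <last>]
Obs: nil
Act: shelf.bind[bred; gusnul]
Obs: nil
Act: shelf.roster[]
Obs: [bred, cratruk, plesno, tikeg]

Answer: {bred=gusnul, cratruk=-103/217, plesno=-842, tikeg=tre}


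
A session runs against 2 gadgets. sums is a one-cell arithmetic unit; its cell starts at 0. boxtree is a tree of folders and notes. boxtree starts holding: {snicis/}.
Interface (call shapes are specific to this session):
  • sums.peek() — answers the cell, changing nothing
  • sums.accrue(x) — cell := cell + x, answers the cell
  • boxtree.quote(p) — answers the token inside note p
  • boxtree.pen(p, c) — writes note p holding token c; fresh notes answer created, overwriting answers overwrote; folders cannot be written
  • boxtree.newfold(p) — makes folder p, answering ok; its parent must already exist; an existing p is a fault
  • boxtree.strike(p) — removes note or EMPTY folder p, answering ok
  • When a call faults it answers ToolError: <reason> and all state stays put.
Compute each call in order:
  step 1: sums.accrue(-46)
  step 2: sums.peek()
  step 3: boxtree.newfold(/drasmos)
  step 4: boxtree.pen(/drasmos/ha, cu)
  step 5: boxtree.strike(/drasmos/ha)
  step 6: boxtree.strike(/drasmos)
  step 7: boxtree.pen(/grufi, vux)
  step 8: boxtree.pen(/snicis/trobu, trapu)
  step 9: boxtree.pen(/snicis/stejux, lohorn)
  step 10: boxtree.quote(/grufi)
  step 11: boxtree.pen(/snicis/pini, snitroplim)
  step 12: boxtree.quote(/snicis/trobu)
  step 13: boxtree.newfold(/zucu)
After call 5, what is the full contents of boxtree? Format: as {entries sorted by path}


# 1. sums.accrue(x→-46) == -46
# 2. sums.peek() == -46
# 3. boxtree.newfold(p→/drasmos) == ok
# 4. boxtree.pen(p→/drasmos/ha, c→cu) == created
# 5. boxtree.strike(p→/drasmos/ha) == ok
# 6. boxtree.strike(p→/drasmos) == ok
# 7. boxtree.pen(p→/grufi, c→vux) == created
# 8. boxtree.pen(p→/snicis/trobu, c→trapu) == created
# 9. boxtree.pen(p→/snicis/stejux, c→lohorn) == created
# 10. boxtree.quote(p→/grufi) == vux
# 11. boxtree.pen(p→/snicis/pini, c→snitroplim) == created
# 12. boxtree.quote(p→/snicis/trobu) == trapu
# 13. boxtree.newfold(p→/zucu) == ok

Answer: {drasmos/, snicis/}


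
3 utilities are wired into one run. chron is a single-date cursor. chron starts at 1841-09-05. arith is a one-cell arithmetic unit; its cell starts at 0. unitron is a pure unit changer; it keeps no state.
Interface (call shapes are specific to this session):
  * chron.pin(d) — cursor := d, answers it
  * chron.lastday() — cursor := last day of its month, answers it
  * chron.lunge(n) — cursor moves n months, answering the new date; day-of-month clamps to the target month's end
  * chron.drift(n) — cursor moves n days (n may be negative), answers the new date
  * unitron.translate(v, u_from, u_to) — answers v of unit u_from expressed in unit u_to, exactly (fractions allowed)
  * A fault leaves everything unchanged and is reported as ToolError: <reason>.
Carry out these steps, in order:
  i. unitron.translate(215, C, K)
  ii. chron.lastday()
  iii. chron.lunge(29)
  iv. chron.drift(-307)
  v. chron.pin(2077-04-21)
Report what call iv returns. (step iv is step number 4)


Answer: 1843-04-28

Derivation:
Step: translate[215; C; K]
Result: 9763/20
Step: lastday[]
Result: 1841-09-30
Step: lunge[29]
Result: 1844-02-29
Step: drift[-307]
Result: 1843-04-28
Step: pin[2077-04-21]
Result: 2077-04-21


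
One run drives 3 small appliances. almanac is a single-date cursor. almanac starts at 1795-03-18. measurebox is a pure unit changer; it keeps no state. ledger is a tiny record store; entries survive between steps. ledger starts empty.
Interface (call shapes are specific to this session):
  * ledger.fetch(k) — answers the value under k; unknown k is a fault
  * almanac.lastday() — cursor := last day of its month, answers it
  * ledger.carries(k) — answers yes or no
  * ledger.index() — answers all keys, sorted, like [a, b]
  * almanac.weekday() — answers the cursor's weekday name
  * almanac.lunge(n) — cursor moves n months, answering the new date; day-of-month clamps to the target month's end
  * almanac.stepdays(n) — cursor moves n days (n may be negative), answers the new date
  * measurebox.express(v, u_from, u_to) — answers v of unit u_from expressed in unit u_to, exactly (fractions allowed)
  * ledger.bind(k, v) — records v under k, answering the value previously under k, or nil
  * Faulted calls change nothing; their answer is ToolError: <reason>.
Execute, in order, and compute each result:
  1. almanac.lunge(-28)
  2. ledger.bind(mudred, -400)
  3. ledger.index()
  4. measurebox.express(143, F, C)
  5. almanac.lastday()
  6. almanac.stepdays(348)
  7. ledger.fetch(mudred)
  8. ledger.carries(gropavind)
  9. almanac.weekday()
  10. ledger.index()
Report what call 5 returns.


Do: almanac.lunge[n=-28]
See: 1792-11-18
Do: ledger.bind[k=mudred; v=-400]
See: nil
Do: ledger.index[]
See: [mudred]
Do: measurebox.express[v=143; u_from=F; u_to=C]
See: 185/3
Do: almanac.lastday[]
See: 1792-11-30
Do: almanac.stepdays[n=348]
See: 1793-11-13
Do: ledger.fetch[k=mudred]
See: -400
Do: ledger.carries[k=gropavind]
See: no
Do: almanac.weekday[]
See: Wednesday
Do: ledger.index[]
See: [mudred]

Answer: 1792-11-30


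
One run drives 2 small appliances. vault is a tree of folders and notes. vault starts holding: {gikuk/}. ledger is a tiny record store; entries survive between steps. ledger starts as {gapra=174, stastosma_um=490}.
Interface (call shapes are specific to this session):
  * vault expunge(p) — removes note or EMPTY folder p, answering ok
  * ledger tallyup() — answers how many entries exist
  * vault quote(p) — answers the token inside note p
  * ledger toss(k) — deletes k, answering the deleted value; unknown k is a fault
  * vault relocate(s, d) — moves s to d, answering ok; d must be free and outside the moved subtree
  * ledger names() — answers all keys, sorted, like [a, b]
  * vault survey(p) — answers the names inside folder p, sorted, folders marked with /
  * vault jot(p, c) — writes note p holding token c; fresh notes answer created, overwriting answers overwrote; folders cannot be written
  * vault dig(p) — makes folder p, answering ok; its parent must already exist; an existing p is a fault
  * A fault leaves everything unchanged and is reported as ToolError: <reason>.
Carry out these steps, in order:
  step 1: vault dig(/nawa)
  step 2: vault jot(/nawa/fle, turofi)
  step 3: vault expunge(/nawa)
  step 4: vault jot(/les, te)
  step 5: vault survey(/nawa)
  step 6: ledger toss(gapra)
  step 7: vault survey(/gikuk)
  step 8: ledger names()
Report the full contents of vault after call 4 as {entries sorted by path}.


·→ vault dig(p: /nawa)
·← ok
·→ vault jot(p: /nawa/fle, c: turofi)
·← created
·→ vault expunge(p: /nawa)
·← ToolError: not empty
·→ vault jot(p: /les, c: te)
·← created
·→ vault survey(p: /nawa)
·← [fle]
·→ ledger toss(k: gapra)
·← 174
·→ vault survey(p: /gikuk)
·← []
·→ ledger names()
·← [stastosma_um]

Answer: {gikuk/, les=te, nawa/, nawa/fle=turofi}


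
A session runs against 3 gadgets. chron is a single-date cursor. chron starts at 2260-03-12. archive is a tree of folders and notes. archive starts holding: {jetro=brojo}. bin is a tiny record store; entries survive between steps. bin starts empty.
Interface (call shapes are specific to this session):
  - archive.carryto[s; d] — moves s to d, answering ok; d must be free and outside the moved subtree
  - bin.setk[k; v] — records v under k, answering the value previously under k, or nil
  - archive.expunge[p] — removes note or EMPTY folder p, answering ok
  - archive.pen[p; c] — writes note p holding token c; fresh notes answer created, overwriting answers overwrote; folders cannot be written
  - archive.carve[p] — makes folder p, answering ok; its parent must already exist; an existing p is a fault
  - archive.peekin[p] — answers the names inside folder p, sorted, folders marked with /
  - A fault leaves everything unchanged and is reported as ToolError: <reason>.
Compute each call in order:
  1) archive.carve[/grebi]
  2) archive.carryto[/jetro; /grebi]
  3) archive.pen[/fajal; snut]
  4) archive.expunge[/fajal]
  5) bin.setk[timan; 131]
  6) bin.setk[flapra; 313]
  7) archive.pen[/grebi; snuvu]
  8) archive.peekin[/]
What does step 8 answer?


Answer: [grebi/, jetro]

Derivation:
I call archive.carve(p=/grebi), and get ok.
Next I call archive.carryto(s=/jetro, d=/grebi), → ToolError: exists.
I call archive.pen(p=/fajal, c=snut), which returns created.
Then archive.expunge(p=/fajal), and observe ok.
Next I call bin.setk(k=timan, v=131), and observe nil.
Now I run bin.setk(k=flapra, v=313), and see nil.
I try archive.pen(p=/grebi, c=snuvu), which returns ToolError: is a directory.
I use archive.peekin(p=/), and get [grebi/, jetro].


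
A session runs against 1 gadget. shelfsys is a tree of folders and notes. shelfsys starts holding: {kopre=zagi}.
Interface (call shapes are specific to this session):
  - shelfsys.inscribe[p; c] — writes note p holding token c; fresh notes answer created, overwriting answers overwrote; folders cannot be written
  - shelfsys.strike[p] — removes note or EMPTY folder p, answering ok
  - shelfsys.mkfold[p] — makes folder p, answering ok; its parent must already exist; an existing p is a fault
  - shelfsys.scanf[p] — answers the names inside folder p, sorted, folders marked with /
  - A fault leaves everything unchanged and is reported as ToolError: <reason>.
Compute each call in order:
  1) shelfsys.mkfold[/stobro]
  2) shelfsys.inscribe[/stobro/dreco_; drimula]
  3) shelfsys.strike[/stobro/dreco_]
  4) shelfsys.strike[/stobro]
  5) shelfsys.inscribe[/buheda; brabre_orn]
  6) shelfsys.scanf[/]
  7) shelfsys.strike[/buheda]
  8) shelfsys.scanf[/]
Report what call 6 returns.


Answer: [buheda, kopre]

Derivation:
→ mkfold(p=/stobro)
← ok
→ inscribe(p=/stobro/dreco_, c=drimula)
← created
→ strike(p=/stobro/dreco_)
← ok
→ strike(p=/stobro)
← ok
→ inscribe(p=/buheda, c=brabre_orn)
← created
→ scanf(p=/)
← [buheda, kopre]
→ strike(p=/buheda)
← ok
→ scanf(p=/)
← [kopre]


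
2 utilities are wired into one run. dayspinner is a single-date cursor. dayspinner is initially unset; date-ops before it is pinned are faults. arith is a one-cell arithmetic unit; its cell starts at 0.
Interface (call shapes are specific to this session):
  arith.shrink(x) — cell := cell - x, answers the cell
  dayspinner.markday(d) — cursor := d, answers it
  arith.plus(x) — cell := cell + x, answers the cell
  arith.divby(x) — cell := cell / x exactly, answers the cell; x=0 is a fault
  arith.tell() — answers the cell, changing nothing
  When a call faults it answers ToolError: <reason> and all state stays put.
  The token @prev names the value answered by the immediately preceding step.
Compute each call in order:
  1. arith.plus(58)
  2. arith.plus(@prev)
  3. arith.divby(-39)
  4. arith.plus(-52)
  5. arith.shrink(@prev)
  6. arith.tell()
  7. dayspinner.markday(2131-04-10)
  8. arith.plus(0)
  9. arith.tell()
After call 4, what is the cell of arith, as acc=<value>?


>>> plus x→58
:: 58
>>> plus x→@prev
:: 116
>>> divby x→-39
:: -116/39
>>> plus x→-52
:: -2144/39
>>> shrink x→@prev
:: 0
>>> tell
:: 0
>>> markday d→2131-04-10
:: 2131-04-10
>>> plus x→0
:: 0
>>> tell
:: 0

Answer: acc=-2144/39


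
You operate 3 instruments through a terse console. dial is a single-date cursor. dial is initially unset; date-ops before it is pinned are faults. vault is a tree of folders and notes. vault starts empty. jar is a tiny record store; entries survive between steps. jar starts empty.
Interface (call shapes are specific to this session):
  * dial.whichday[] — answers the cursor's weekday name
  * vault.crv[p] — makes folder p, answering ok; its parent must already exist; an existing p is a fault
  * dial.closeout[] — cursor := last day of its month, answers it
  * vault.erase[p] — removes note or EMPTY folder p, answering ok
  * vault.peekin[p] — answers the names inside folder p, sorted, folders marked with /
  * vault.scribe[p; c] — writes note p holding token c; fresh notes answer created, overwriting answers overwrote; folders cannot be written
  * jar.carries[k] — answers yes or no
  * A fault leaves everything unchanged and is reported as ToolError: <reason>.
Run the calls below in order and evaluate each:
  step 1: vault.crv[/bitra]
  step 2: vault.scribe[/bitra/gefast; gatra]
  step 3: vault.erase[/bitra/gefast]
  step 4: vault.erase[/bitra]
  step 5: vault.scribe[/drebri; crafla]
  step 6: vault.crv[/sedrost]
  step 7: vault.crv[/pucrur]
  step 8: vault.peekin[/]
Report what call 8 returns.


>>> crv p=/bitra
[out] ok
>>> scribe p=/bitra/gefast c=gatra
[out] created
>>> erase p=/bitra/gefast
[out] ok
>>> erase p=/bitra
[out] ok
>>> scribe p=/drebri c=crafla
[out] created
>>> crv p=/sedrost
[out] ok
>>> crv p=/pucrur
[out] ok
>>> peekin p=/
[out] [drebri, pucrur/, sedrost/]

Answer: [drebri, pucrur/, sedrost/]


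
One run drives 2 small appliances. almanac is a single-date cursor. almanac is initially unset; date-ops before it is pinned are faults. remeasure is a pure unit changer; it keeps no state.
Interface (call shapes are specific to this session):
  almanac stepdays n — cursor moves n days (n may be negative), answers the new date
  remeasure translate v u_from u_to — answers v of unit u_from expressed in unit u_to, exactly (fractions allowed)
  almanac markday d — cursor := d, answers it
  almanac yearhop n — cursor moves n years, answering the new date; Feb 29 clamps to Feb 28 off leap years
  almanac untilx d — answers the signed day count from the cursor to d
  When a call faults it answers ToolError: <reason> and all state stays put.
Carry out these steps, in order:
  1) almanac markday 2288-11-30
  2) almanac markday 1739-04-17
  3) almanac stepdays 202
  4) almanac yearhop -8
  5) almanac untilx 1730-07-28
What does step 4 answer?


Answer: 1731-11-05

Derivation:
Next I call almanac markday on d='2288-11-30', giving 2288-11-30.
Then almanac markday on d='1739-04-17', giving 1739-04-17.
Calling almanac stepdays on n='202': 1739-11-05.
Using almanac yearhop on n='-8', → 1731-11-05.
Then almanac untilx on d='1730-07-28', yielding -465.


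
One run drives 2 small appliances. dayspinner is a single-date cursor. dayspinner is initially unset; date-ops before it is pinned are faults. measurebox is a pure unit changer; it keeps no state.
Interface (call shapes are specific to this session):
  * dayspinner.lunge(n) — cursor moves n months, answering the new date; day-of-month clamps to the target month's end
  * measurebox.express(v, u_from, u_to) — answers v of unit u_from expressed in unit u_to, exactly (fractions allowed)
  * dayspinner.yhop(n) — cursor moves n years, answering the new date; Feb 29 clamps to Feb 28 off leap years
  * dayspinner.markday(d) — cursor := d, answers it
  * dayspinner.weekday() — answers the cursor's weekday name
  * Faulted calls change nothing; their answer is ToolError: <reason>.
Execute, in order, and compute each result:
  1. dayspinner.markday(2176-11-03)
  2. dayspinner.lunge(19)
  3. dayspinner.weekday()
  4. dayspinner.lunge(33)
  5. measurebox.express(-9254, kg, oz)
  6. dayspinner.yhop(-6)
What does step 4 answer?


Now I run markday using d=2176-11-03: 2176-11-03.
I call lunge using n=19, and see 2178-06-03.
I run weekday, → Wednesday.
I invoke lunge using n=33, and see 2181-03-03.
I run express using v=-9254, u_from=kg, u_to=oz, and observe -2115200000000/6479891.
Invoking yhop using n=-6, giving 2175-03-03.

Answer: 2181-03-03


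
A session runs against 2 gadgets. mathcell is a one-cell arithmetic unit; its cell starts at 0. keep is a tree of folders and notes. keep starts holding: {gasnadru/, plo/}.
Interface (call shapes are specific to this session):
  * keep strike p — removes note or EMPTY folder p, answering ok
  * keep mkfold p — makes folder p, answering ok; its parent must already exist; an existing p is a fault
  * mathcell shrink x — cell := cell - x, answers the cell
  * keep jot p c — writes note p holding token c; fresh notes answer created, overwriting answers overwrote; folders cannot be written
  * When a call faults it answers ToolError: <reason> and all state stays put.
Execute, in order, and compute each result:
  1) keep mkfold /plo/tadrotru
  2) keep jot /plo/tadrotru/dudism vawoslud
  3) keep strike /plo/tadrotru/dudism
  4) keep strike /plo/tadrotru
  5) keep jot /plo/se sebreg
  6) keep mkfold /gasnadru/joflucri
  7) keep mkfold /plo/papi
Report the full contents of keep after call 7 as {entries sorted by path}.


Answer: {gasnadru/, gasnadru/joflucri/, plo/, plo/papi/, plo/se=sebreg}

Derivation:
Then keep mkfold(p='/plo/tadrotru'), and see ok.
Calling keep jot(p='/plo/tadrotru/dudism', c='vawoslud'), giving created.
Next I call keep strike(p='/plo/tadrotru/dudism'), yielding ok.
Invoking keep strike(p='/plo/tadrotru'), yielding ok.
Calling keep jot(p='/plo/se', c='sebreg'), yielding created.
Next I call keep mkfold(p='/gasnadru/joflucri'), giving ok.
I use keep mkfold(p='/plo/papi'), and observe ok.


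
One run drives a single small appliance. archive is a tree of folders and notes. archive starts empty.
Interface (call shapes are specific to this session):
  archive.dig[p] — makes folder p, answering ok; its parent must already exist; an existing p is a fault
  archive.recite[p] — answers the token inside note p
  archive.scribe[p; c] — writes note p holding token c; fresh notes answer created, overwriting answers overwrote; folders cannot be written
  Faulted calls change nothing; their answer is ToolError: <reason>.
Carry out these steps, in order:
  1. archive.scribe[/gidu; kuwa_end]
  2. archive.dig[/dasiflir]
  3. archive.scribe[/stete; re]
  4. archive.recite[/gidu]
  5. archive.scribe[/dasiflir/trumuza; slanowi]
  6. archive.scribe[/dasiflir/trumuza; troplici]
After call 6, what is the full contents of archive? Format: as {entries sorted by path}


>> scribe(p=/gidu, c=kuwa_end)
<< created
>> dig(p=/dasiflir)
<< ok
>> scribe(p=/stete, c=re)
<< created
>> recite(p=/gidu)
<< kuwa_end
>> scribe(p=/dasiflir/trumuza, c=slanowi)
<< created
>> scribe(p=/dasiflir/trumuza, c=troplici)
<< overwrote

Answer: {dasiflir/, dasiflir/trumuza=troplici, gidu=kuwa_end, stete=re}


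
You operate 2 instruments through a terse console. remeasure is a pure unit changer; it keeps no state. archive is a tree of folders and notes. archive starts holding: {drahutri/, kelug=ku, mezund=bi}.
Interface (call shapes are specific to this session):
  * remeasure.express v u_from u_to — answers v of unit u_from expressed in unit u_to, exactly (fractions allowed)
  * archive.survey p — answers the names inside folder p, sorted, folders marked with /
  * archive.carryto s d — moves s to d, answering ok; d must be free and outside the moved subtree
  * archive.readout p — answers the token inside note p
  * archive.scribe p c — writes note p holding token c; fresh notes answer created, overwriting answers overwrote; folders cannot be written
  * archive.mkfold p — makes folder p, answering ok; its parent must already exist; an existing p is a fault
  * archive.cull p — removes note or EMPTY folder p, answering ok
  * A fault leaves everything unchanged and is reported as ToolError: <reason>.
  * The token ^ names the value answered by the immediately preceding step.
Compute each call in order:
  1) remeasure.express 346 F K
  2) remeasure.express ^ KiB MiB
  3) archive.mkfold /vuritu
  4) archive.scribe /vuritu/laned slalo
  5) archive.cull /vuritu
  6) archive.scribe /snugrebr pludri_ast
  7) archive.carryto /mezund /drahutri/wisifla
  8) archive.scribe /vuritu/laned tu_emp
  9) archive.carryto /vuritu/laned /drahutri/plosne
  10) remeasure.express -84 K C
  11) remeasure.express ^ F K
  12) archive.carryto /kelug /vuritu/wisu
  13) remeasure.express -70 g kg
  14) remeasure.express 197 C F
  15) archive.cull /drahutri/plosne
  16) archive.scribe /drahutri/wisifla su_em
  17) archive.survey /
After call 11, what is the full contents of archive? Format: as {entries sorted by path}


Answer: {drahutri/, drahutri/plosne=tu_emp, drahutri/wisifla=bi, kelug=ku, snugrebr=pludri_ast, vuritu/}

Derivation:
CALL express[v='346'; u_from='F'; u_to='K']
RET  80567/180
CALL express[v='^'; u_from='KiB'; u_to='MiB']
RET  80567/184320
CALL mkfold[p='/vuritu']
RET  ok
CALL scribe[p='/vuritu/laned'; c='slalo']
RET  created
CALL cull[p='/vuritu']
RET  ToolError: not empty
CALL scribe[p='/snugrebr'; c='pludri_ast']
RET  created
CALL carryto[s='/mezund'; d='/drahutri/wisifla']
RET  ok
CALL scribe[p='/vuritu/laned'; c='tu_emp']
RET  overwrote
CALL carryto[s='/vuritu/laned'; d='/drahutri/plosne']
RET  ok
CALL express[v='-84'; u_from='K'; u_to='C']
RET  -7143/20
CALL express[v='^'; u_from='F'; u_to='K']
RET  2563/45
CALL carryto[s='/kelug'; d='/vuritu/wisu']
RET  ok
CALL express[v='-70'; u_from='g'; u_to='kg']
RET  -7/100
CALL express[v='197'; u_from='C'; u_to='F']
RET  1933/5
CALL cull[p='/drahutri/plosne']
RET  ok
CALL scribe[p='/drahutri/wisifla'; c='su_em']
RET  overwrote
CALL survey[p='/']
RET  [drahutri/, snugrebr, vuritu/]


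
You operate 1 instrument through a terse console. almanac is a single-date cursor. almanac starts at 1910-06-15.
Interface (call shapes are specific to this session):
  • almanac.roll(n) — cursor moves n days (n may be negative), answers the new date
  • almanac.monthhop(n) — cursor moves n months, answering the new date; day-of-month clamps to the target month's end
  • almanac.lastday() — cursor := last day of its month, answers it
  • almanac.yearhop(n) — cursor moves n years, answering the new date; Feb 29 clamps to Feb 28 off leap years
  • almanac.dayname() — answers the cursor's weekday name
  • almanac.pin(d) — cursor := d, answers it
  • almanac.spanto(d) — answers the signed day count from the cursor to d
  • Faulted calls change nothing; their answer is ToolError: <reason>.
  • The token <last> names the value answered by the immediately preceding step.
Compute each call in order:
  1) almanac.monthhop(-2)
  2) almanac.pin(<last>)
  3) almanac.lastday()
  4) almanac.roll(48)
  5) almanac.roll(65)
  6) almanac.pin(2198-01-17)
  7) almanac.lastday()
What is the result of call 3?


Step: monthhop[-2]
Result: 1910-04-15
Step: pin[<last>]
Result: 1910-04-15
Step: lastday[]
Result: 1910-04-30
Step: roll[48]
Result: 1910-06-17
Step: roll[65]
Result: 1910-08-21
Step: pin[2198-01-17]
Result: 2198-01-17
Step: lastday[]
Result: 2198-01-31

Answer: 1910-04-30
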